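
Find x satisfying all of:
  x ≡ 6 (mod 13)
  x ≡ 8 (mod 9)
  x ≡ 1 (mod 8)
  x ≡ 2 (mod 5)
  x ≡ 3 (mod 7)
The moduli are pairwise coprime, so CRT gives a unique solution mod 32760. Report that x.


Product of moduli M = 13 · 9 · 8 · 5 · 7 = 32760.
Merge one congruence at a time:
  Start: x ≡ 6 (mod 13).
  Combine with x ≡ 8 (mod 9); new modulus lcm = 117.
    Write x = 6 + 13·t and substitute into x ≡ 8 (mod 9): 13·t ≡ 8 − 6 = 2 (mod 9).
    Reduce coefficients mod 9: 4·t ≡ 2 (mod 9).
    The inverse of 4 mod 9 is 7 (since 4·7 = 28 = 3·9 + 1), so t ≡ 7·2 = 14 ≡ 5 (mod 9).
    Then x = 6 + 13·5 = 71, valid modulo lcm(13, 9) = 117: x ≡ 71 (mod 117).
  Combine with x ≡ 1 (mod 8); new modulus lcm = 936.
    Write x = 71 + 117·t and substitute into x ≡ 1 (mod 8): 117·t ≡ 1 − 71 = -70 (mod 8).
    Reduce coefficients mod 8: 5·t ≡ 2 (mod 8).
    The inverse of 5 mod 8 is 5 (since 5·5 = 25 = 3·8 + 1), so t ≡ 5·2 = 10 ≡ 2 (mod 8).
    Then x = 71 + 117·2 = 305, valid modulo lcm(117, 8) = 936: x ≡ 305 (mod 936).
  Combine with x ≡ 2 (mod 5); new modulus lcm = 4680.
    Write x = 305 + 936·t and substitute into x ≡ 2 (mod 5): 936·t ≡ 2 − 305 = -303 (mod 5).
    Reduce coefficients mod 5: 1·t ≡ 2 (mod 5).
    So t ≡ 2 (mod 5).
    Then x = 305 + 936·2 = 2177, valid modulo lcm(936, 5) = 4680: x ≡ 2177 (mod 4680).
  Combine with x ≡ 3 (mod 7); new modulus lcm = 32760.
    Write x = 2177 + 4680·t and substitute into x ≡ 3 (mod 7): 4680·t ≡ 3 − 2177 = -2174 (mod 7).
    Reduce coefficients mod 7: 4·t ≡ 3 (mod 7).
    The inverse of 4 mod 7 is 2 (since 4·2 = 8 = 1·7 + 1), so t ≡ 2·3 = 6 ≡ 6 (mod 7).
    Then x = 2177 + 4680·6 = 30257, valid modulo lcm(4680, 7) = 32760: x ≡ 30257 (mod 32760).
Verify against each original: 30257 mod 13 = 6, 30257 mod 9 = 8, 30257 mod 8 = 1, 30257 mod 5 = 2, 30257 mod 7 = 3.

x ≡ 30257 (mod 32760).


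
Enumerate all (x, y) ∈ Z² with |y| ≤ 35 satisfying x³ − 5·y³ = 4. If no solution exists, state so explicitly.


The equation is x³ - 5y³ = 4. For fixed y, x³ = 5·y³ + 4, so a solution requires the RHS to be a perfect cube.
Strategy: iterate y from -35 to 35, compute RHS = 5·y³ + 4, and check whether it is a (positive or negative) perfect cube.
Check small values of y:
  y = 0: RHS = 4 is not a perfect cube.
  y = 1: RHS = 9 is not a perfect cube.
  y = -1: RHS = -1 = (-1)³ ⇒ x = -1 works.
  y = 2: RHS = 44 is not a perfect cube.
  y = -2: RHS = -36 is not a perfect cube.
  y = 3: RHS = 139 is not a perfect cube.
  y = -3: RHS = -131 is not a perfect cube.
Continuing the search up to |y| = 35 finds no further solutions beyond those listed.
Collected solutions: (-1, -1).

Solutions (with |y| ≤ 35): (-1, -1).


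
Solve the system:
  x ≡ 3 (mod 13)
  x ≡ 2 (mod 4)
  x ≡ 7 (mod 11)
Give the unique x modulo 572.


Moduli 13, 4, 11 are pairwise coprime; by CRT there is a unique solution modulo M = 13 · 4 · 11 = 572.
Solve pairwise, accumulating the modulus:
  Start with x ≡ 3 (mod 13).
  Combine with x ≡ 2 (mod 4): since gcd(13, 4) = 1, we get a unique residue mod 52.
    Write x = 3 + 13·t and substitute into x ≡ 2 (mod 4): 13·t ≡ 2 − 3 = -1 (mod 4).
    Reduce coefficients mod 4: 1·t ≡ 3 (mod 4).
    So t ≡ 3 (mod 4).
    Then x = 3 + 13·3 = 42, valid modulo lcm(13, 4) = 52: x ≡ 42 (mod 52).
  Combine with x ≡ 7 (mod 11): since gcd(52, 11) = 1, we get a unique residue mod 572.
    Write x = 42 + 52·t and substitute into x ≡ 7 (mod 11): 52·t ≡ 7 − 42 = -35 (mod 11).
    Reduce coefficients mod 11: 8·t ≡ 9 (mod 11).
    The inverse of 8 mod 11 is 7 (since 8·7 = 56 = 5·11 + 1), so t ≡ 7·9 = 63 ≡ 8 (mod 11).
    Then x = 42 + 52·8 = 458, valid modulo lcm(52, 11) = 572: x ≡ 458 (mod 572).
Verify: 458 mod 13 = 3 ✓, 458 mod 4 = 2 ✓, 458 mod 11 = 7 ✓.

x ≡ 458 (mod 572).


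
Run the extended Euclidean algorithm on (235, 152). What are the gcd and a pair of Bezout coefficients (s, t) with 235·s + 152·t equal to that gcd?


Euclidean algorithm on (235, 152) — divide until remainder is 0:
  235 = 1 · 152 + 83
  152 = 1 · 83 + 69
  83 = 1 · 69 + 14
  69 = 4 · 14 + 13
  14 = 1 · 13 + 1
  13 = 13 · 1 + 0
gcd(235, 152) = 1.
Track Bezout coefficients alongside the remainders: start with r₀ = 235 = a·1 + b·0 (s = 1, t = 0) and r₁ = 152 = a·0 + b·1 (s = 0, t = 1); each new remainder r_{k+1} = r_{k-1} − q_k·r_k inherits s_{k+1} = s_{k-1} − q_k·s_k, t_{k+1} = t_{k-1} − q_k·t_k, so r_k = a·s_k + b·t_k at every step:
  q = 1: r = 83, s = 1 − 1·0 = 1, t = 0 − 1·1 = -1  (check: 235·1 + 152·(-1) = 83)
  q = 1: r = 69, s = 0 − 1·1 = -1, t = 1 − 1·(-1) = 2  (check: 235·(-1) + 152·2 = 69)
  q = 1: r = 14, s = 1 − 1·(-1) = 2, t = -1 − 1·2 = -3  (check: 235·2 + 152·(-3) = 14)
  q = 4: r = 13, s = -1 − 4·2 = -9, t = 2 − 4·(-3) = 14  (check: 235·(-9) + 152·14 = 13)
  q = 1: r = 1, s = 2 − 1·(-9) = 11, t = -3 − 1·14 = -17  (check: 235·11 + 152·(-17) = 1)
The row with r = 1 (the gcd) gives the Bezout coefficients s = 11, t = -17.
Result: 235 · (11) + 152 · (-17) = 1.

gcd(235, 152) = 1; s = 11, t = -17 (check: 235·11 + 152·(-17) = 1).


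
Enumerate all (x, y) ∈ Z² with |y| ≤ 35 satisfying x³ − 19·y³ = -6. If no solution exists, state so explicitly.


The equation is x³ - 19y³ = -6. For fixed y, x³ = 19·y³ − 6, so a solution requires the RHS to be a perfect cube.
Strategy: iterate y from -35 to 35, compute RHS = 19·y³ − 6, and check whether it is a (positive or negative) perfect cube.
Check small values of y:
  y = 0: RHS = -6 is not a perfect cube.
  y = 1: RHS = 13 is not a perfect cube.
  y = -1: RHS = -25 is not a perfect cube.
  y = 2: RHS = 146 is not a perfect cube.
  y = -2: RHS = -158 is not a perfect cube.
  y = 3: RHS = 507 is not a perfect cube.
  y = -3: RHS = -519 is not a perfect cube.
Continuing the search up to |y| = 35 finds no solutions either.
No (x, y) in the scanned range satisfies the equation.

No integer solutions with |y| ≤ 35.


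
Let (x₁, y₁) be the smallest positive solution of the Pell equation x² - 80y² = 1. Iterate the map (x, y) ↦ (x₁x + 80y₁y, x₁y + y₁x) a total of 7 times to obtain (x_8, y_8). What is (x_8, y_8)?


Step 1: Find the fundamental solution (x₁, y₁) of x² - 80y² = 1.
  Expand √80 as a continued fraction. a₀ = ⌊√80⌋ = 8; iterate m_{k+1} = d_k·a_k − m_k, d_{k+1} = (80 − m_{k+1}²)/d_k, a_{k+1} = ⌊(a₀ + m_{k+1})/d_{k+1}⌋ (starting m₀ = 0, d₀ = 1), with convergents p_k = a_k·p_{k-1} + p_{k-2}, q_k = a_k·q_{k-1} + q_{k-2} (p₋₁ = 1, q₋₁ = 0):
  k = 0: a₀ = 8; p₀/q₀ = 8/1; p₀² − 80·q₀² = 64 − 80 = -16.
  k = 1: m = 8, d = 16, a = ⌊(8 + 8)/16⌋ = 1; p/q = (1·8 + 1)/(1·1 + 0) = 9/1; p² − 80·q² = 81 − 80 = 1.
  The first convergent with p² − 80·q² = 1 gives the fundamental solution (x₁, y₁) = (9, 1).
Step 2: Apply the recurrence (x_{n+1}, y_{n+1}) = (x₁x_n + 80y₁y_n, x₁y_n + y₁x_n) repeatedly.
  From (x_1, y_1) = (9, 1): x_2 = 9·9 + 80·1·1 = 161; y_2 = 9·1 + 1·9 = 18.
  From (x_2, y_2) = (161, 18): x_3 = 9·161 + 80·1·18 = 2889; y_3 = 9·18 + 1·161 = 323.
  From (x_3, y_3) = (2889, 323): x_4 = 9·2889 + 80·1·323 = 51841; y_4 = 9·323 + 1·2889 = 5796.
  From (x_4, y_4) = (51841, 5796): x_5 = 9·51841 + 80·1·5796 = 930249; y_5 = 9·5796 + 1·51841 = 104005.
  From (x_5, y_5) = (930249, 104005): x_6 = 9·930249 + 80·1·104005 = 16692641; y_6 = 9·104005 + 1·930249 = 1866294.
  From (x_6, y_6) = (16692641, 1866294): x_7 = 9·16692641 + 80·1·1866294 = 299537289; y_7 = 9·1866294 + 1·16692641 = 33489287.
  From (x_7, y_7) = (299537289, 33489287): x_8 = 9·299537289 + 80·1·33489287 = 5374978561; y_8 = 9·33489287 + 1·299537289 = 600940872.
Step 3: Verify x_8² - 80·y_8² = 28890394531209630721 - 28890394531209630720 = 1 (should be 1). ✓

(x_1, y_1) = (9, 1); (x_8, y_8) = (5374978561, 600940872).


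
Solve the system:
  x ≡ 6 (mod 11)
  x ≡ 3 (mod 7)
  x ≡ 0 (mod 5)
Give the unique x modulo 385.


Moduli 11, 7, 5 are pairwise coprime; by CRT there is a unique solution modulo M = 11 · 7 · 5 = 385.
Solve pairwise, accumulating the modulus:
  Start with x ≡ 6 (mod 11).
  Combine with x ≡ 3 (mod 7): since gcd(11, 7) = 1, we get a unique residue mod 77.
    Write x = 6 + 11·t and substitute into x ≡ 3 (mod 7): 11·t ≡ 3 − 6 = -3 (mod 7).
    Reduce coefficients mod 7: 4·t ≡ 4 (mod 7).
    The inverse of 4 mod 7 is 2 (since 4·2 = 8 = 1·7 + 1), so t ≡ 2·4 = 8 ≡ 1 (mod 7).
    Then x = 6 + 11·1 = 17, valid modulo lcm(11, 7) = 77: x ≡ 17 (mod 77).
  Combine with x ≡ 0 (mod 5): since gcd(77, 5) = 1, we get a unique residue mod 385.
    Write x = 17 + 77·t and substitute into x ≡ 0 (mod 5): 77·t ≡ 0 − 17 = -17 (mod 5).
    Reduce coefficients mod 5: 2·t ≡ 3 (mod 5).
    The inverse of 2 mod 5 is 3 (since 2·3 = 6 = 1·5 + 1), so t ≡ 3·3 = 9 ≡ 4 (mod 5).
    Then x = 17 + 77·4 = 325, valid modulo lcm(77, 5) = 385: x ≡ 325 (mod 385).
Verify: 325 mod 11 = 6 ✓, 325 mod 7 = 3 ✓, 325 mod 5 = 0 ✓.

x ≡ 325 (mod 385).


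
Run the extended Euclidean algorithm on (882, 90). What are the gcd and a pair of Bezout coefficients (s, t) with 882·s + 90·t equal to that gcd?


Euclidean algorithm on (882, 90) — divide until remainder is 0:
  882 = 9 · 90 + 72
  90 = 1 · 72 + 18
  72 = 4 · 18 + 0
gcd(882, 90) = 18.
Track Bezout coefficients alongside the remainders: start with r₀ = 882 = a·1 + b·0 (s = 1, t = 0) and r₁ = 90 = a·0 + b·1 (s = 0, t = 1); each new remainder r_{k+1} = r_{k-1} − q_k·r_k inherits s_{k+1} = s_{k-1} − q_k·s_k, t_{k+1} = t_{k-1} − q_k·t_k, so r_k = a·s_k + b·t_k at every step:
  q = 9: r = 72, s = 1 − 9·0 = 1, t = 0 − 9·1 = -9  (check: 882·1 + 90·(-9) = 72)
  q = 1: r = 18, s = 0 − 1·1 = -1, t = 1 − 1·(-9) = 10  (check: 882·(-1) + 90·10 = 18)
The row with r = 18 (the gcd) gives the Bezout coefficients s = -1, t = 10.
Result: 882 · (-1) + 90 · (10) = 18.

gcd(882, 90) = 18; s = -1, t = 10 (check: 882·(-1) + 90·10 = 18).


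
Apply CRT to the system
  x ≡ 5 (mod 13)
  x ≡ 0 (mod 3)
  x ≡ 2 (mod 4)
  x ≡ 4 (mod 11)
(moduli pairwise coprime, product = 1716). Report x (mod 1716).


Product of moduli M = 13 · 3 · 4 · 11 = 1716.
Merge one congruence at a time:
  Start: x ≡ 5 (mod 13).
  Combine with x ≡ 0 (mod 3); new modulus lcm = 39.
    Write x = 5 + 13·t and substitute into x ≡ 0 (mod 3): 13·t ≡ 0 − 5 = -5 (mod 3).
    Reduce coefficients mod 3: 1·t ≡ 1 (mod 3).
    So t ≡ 1 (mod 3).
    Then x = 5 + 13·1 = 18, valid modulo lcm(13, 3) = 39: x ≡ 18 (mod 39).
  Combine with x ≡ 2 (mod 4); new modulus lcm = 156.
    Write x = 18 + 39·t and substitute into x ≡ 2 (mod 4): 39·t ≡ 2 − 18 = -16 (mod 4).
    Reduce coefficients mod 4: 3·t ≡ 0 (mod 4).
    The inverse of 3 mod 4 is 3 (since 3·3 = 9 = 2·4 + 1), so t ≡ 3·0 = 0 ≡ 0 (mod 4).
    Then x = 18 + 39·0 = 18, valid modulo lcm(39, 4) = 156: x ≡ 18 (mod 156).
  Combine with x ≡ 4 (mod 11); new modulus lcm = 1716.
    Write x = 18 + 156·t and substitute into x ≡ 4 (mod 11): 156·t ≡ 4 − 18 = -14 (mod 11).
    Reduce coefficients mod 11: 2·t ≡ 8 (mod 11).
    The inverse of 2 mod 11 is 6 (since 2·6 = 12 = 1·11 + 1), so t ≡ 6·8 = 48 ≡ 4 (mod 11).
    Then x = 18 + 156·4 = 642, valid modulo lcm(156, 11) = 1716: x ≡ 642 (mod 1716).
Verify against each original: 642 mod 13 = 5, 642 mod 3 = 0, 642 mod 4 = 2, 642 mod 11 = 4.

x ≡ 642 (mod 1716).


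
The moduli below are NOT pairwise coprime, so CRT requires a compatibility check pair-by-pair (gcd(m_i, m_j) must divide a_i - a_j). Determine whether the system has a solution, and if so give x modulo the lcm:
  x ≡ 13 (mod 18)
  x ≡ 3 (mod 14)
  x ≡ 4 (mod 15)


Moduli 18, 14, 15 are not pairwise coprime, so CRT works modulo lcm(m_i) when all pairwise compatibility conditions hold.
Pairwise compatibility: gcd(m_i, m_j) must divide a_i - a_j for every pair.
Merge one congruence at a time:
  Start: x ≡ 13 (mod 18).
  Combine with x ≡ 3 (mod 14): gcd(18, 14) = 2; 3 - 13 = -10, which IS divisible by 2, so compatible.
    Write x = 13 + 18·t and substitute into x ≡ 3 (mod 14): 18·t ≡ 3 − 13 = -10 (mod 14).
    Divide the congruence (and modulus) by g = 2: 9·t ≡ -5 (mod 7).
    Reduce coefficients mod 7: 2·t ≡ 2 (mod 7).
    The inverse of 2 mod 7 is 4 (since 2·4 = 8 = 1·7 + 1), so t ≡ 4·2 = 8 ≡ 1 (mod 7).
    Then x = 13 + 18·1 = 31, valid modulo lcm(18, 14) = 126: x ≡ 31 (mod 126).
  Combine with x ≡ 4 (mod 15): gcd(126, 15) = 3; 4 - 31 = -27, which IS divisible by 3, so compatible.
    Write x = 31 + 126·t and substitute into x ≡ 4 (mod 15): 126·t ≡ 4 − 31 = -27 (mod 15).
    Divide the congruence (and modulus) by g = 3: 42·t ≡ -9 (mod 5).
    Reduce coefficients mod 5: 2·t ≡ 1 (mod 5).
    The inverse of 2 mod 5 is 3 (since 2·3 = 6 = 1·5 + 1), so t ≡ 3·1 = 3 ≡ 3 (mod 5).
    Then x = 31 + 126·3 = 409, valid modulo lcm(126, 15) = 630: x ≡ 409 (mod 630).
Verify: 409 mod 18 = 13, 409 mod 14 = 3, 409 mod 15 = 4.

x ≡ 409 (mod 630).


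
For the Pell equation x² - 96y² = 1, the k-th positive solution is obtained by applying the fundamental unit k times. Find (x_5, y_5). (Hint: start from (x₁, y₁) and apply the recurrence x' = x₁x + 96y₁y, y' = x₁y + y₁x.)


Step 1: Find the fundamental solution (x₁, y₁) of x² - 96y² = 1.
  Expand √96 as a continued fraction. a₀ = ⌊√96⌋ = 9; iterate m_{k+1} = d_k·a_k − m_k, d_{k+1} = (96 − m_{k+1}²)/d_k, a_{k+1} = ⌊(a₀ + m_{k+1})/d_{k+1}⌋ (starting m₀ = 0, d₀ = 1), with convergents p_k = a_k·p_{k-1} + p_{k-2}, q_k = a_k·q_{k-1} + q_{k-2} (p₋₁ = 1, q₋₁ = 0):
  k = 0: a₀ = 9; p₀/q₀ = 9/1; p₀² − 96·q₀² = 81 − 96 = -15.
  k = 1: m = 9, d = 15, a = ⌊(9 + 9)/15⌋ = 1; p/q = (1·9 + 1)/(1·1 + 0) = 10/1; p² − 96·q² = 100 − 96 = 4.
  k = 2: m = 6, d = 4, a = ⌊(9 + 6)/4⌋ = 3; p/q = (3·10 + 9)/(3·1 + 1) = 39/4; p² − 96·q² = 1521 − 1536 = -15.
  k = 3: m = 6, d = 15, a = ⌊(9 + 6)/15⌋ = 1; p/q = (1·39 + 10)/(1·4 + 1) = 49/5; p² − 96·q² = 2401 − 2400 = 1.
  The first convergent with p² − 96·q² = 1 gives the fundamental solution (x₁, y₁) = (49, 5).
Step 2: Apply the recurrence (x_{n+1}, y_{n+1}) = (x₁x_n + 96y₁y_n, x₁y_n + y₁x_n) repeatedly.
  From (x_1, y_1) = (49, 5): x_2 = 49·49 + 96·5·5 = 4801; y_2 = 49·5 + 5·49 = 490.
  From (x_2, y_2) = (4801, 490): x_3 = 49·4801 + 96·5·490 = 470449; y_3 = 49·490 + 5·4801 = 48015.
  From (x_3, y_3) = (470449, 48015): x_4 = 49·470449 + 96·5·48015 = 46099201; y_4 = 49·48015 + 5·470449 = 4704980.
  From (x_4, y_4) = (46099201, 4704980): x_5 = 49·46099201 + 96·5·4704980 = 4517251249; y_5 = 49·4704980 + 5·46099201 = 461040025.
Step 3: Verify x_5² - 96·y_5² = 20405558846592060001 - 20405558846592060000 = 1 (should be 1). ✓

(x_1, y_1) = (49, 5); (x_5, y_5) = (4517251249, 461040025).


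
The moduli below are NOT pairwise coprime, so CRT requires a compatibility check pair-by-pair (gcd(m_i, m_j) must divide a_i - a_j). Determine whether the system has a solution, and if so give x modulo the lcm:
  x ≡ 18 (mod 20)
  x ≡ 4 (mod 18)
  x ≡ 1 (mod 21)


Moduli 20, 18, 21 are not pairwise coprime, so CRT works modulo lcm(m_i) when all pairwise compatibility conditions hold.
Pairwise compatibility: gcd(m_i, m_j) must divide a_i - a_j for every pair.
Merge one congruence at a time:
  Start: x ≡ 18 (mod 20).
  Combine with x ≡ 4 (mod 18): gcd(20, 18) = 2; 4 - 18 = -14, which IS divisible by 2, so compatible.
    Write x = 18 + 20·t and substitute into x ≡ 4 (mod 18): 20·t ≡ 4 − 18 = -14 (mod 18).
    Divide the congruence (and modulus) by g = 2: 10·t ≡ -7 (mod 9).
    Reduce coefficients mod 9: 1·t ≡ 2 (mod 9).
    So t ≡ 2 (mod 9).
    Then x = 18 + 20·2 = 58, valid modulo lcm(20, 18) = 180: x ≡ 58 (mod 180).
  Combine with x ≡ 1 (mod 21): gcd(180, 21) = 3; 1 - 58 = -57, which IS divisible by 3, so compatible.
    Write x = 58 + 180·t and substitute into x ≡ 1 (mod 21): 180·t ≡ 1 − 58 = -57 (mod 21).
    Divide the congruence (and modulus) by g = 3: 60·t ≡ -19 (mod 7).
    Reduce coefficients mod 7: 4·t ≡ 2 (mod 7).
    The inverse of 4 mod 7 is 2 (since 4·2 = 8 = 1·7 + 1), so t ≡ 2·2 = 4 ≡ 4 (mod 7).
    Then x = 58 + 180·4 = 778, valid modulo lcm(180, 21) = 1260: x ≡ 778 (mod 1260).
Verify: 778 mod 20 = 18, 778 mod 18 = 4, 778 mod 21 = 1.

x ≡ 778 (mod 1260).


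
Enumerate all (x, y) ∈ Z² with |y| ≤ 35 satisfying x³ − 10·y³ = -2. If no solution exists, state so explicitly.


The equation is x³ - 10y³ = -2. For fixed y, x³ = 10·y³ − 2, so a solution requires the RHS to be a perfect cube.
Strategy: iterate y from -35 to 35, compute RHS = 10·y³ − 2, and check whether it is a (positive or negative) perfect cube.
Check small values of y:
  y = 0: RHS = -2 is not a perfect cube.
  y = 1: RHS = 8 = (2)³ ⇒ x = 2 works.
  y = -1: RHS = -12 is not a perfect cube.
  y = 2: RHS = 78 is not a perfect cube.
  y = -2: RHS = -82 is not a perfect cube.
  y = 3: RHS = 268 is not a perfect cube.
  y = -3: RHS = -272 is not a perfect cube.
Continuing the search up to |y| = 35 finds no further solutions beyond those listed.
Collected solutions: (2, 1).

Solutions (with |y| ≤ 35): (2, 1).


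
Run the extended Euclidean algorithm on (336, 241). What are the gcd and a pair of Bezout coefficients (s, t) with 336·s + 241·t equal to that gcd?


Euclidean algorithm on (336, 241) — divide until remainder is 0:
  336 = 1 · 241 + 95
  241 = 2 · 95 + 51
  95 = 1 · 51 + 44
  51 = 1 · 44 + 7
  44 = 6 · 7 + 2
  7 = 3 · 2 + 1
  2 = 2 · 1 + 0
gcd(336, 241) = 1.
Track Bezout coefficients alongside the remainders: start with r₀ = 336 = a·1 + b·0 (s = 1, t = 0) and r₁ = 241 = a·0 + b·1 (s = 0, t = 1); each new remainder r_{k+1} = r_{k-1} − q_k·r_k inherits s_{k+1} = s_{k-1} − q_k·s_k, t_{k+1} = t_{k-1} − q_k·t_k, so r_k = a·s_k + b·t_k at every step:
  q = 1: r = 95, s = 1 − 1·0 = 1, t = 0 − 1·1 = -1  (check: 336·1 + 241·(-1) = 95)
  q = 2: r = 51, s = 0 − 2·1 = -2, t = 1 − 2·(-1) = 3  (check: 336·(-2) + 241·3 = 51)
  q = 1: r = 44, s = 1 − 1·(-2) = 3, t = -1 − 1·3 = -4  (check: 336·3 + 241·(-4) = 44)
  q = 1: r = 7, s = -2 − 1·3 = -5, t = 3 − 1·(-4) = 7  (check: 336·(-5) + 241·7 = 7)
  q = 6: r = 2, s = 3 − 6·(-5) = 33, t = -4 − 6·7 = -46  (check: 336·33 + 241·(-46) = 2)
  q = 3: r = 1, s = -5 − 3·33 = -104, t = 7 − 3·(-46) = 145  (check: 336·(-104) + 241·145 = 1)
The row with r = 1 (the gcd) gives the Bezout coefficients s = -104, t = 145.
Result: 336 · (-104) + 241 · (145) = 1.

gcd(336, 241) = 1; s = -104, t = 145 (check: 336·(-104) + 241·145 = 1).


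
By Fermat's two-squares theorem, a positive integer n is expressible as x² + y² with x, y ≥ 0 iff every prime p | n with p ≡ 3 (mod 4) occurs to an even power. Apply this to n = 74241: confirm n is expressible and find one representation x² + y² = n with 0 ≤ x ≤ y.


Step 1: Factor n = 74241 = 3^2 · 73 · 113.
Step 2: Check the mod-4 condition on each prime factor: 3 ≡ 3 (mod 4), exponent 2 (must be even); 73 ≡ 1 (mod 4), exponent 1; 113 ≡ 1 (mod 4), exponent 1.
All primes ≡ 3 (mod 4) appear to even exponent (or don't appear), so by the two-squares theorem n IS expressible as a sum of two squares.
Step 3: Build a representation. Group n = k² · m with k = 3 and m = 73 · 113 = 8249 (a product of primes ≡ 1 (mod 4)); a representation of m scales to one of n via (k·x)² + (k·y)² = k²(x² + y²). Each prime p ≡ 1 (mod 4) is itself a sum of two squares; find a² by testing p − a² for a perfect square:
  73: 73 − 1² = 72, 73 − 2² = 69, 73 − 3² = 64 = 8² ⇒ 73 = 3² + 8².
  113: 113 − 1² = 112, 113 − 2² = 109, 113 − 3² = 104, 113 − 4² = 97, 113 − 5² = 88, 113 − 6² = 77, 113 − 7² = 64 = 8² ⇒ 113 = 7² + 8².
  Combine using the Brahmagupta–Fibonacci identity (a² + b²)(c² + d²) = (ac − bd)² + (ad + bc)² = (ac + bd)² + (ad − bc)²:
  73 · 113 = 8249: from (3² + 8²)(7² + 8²), take (3·7 − 8·8, 3·8 + 8·7) = (21 − 64, 24 + 56) = (-43, 80); dropping signs (only squares matter) gives (43, 80); check 43² + 80² = 1849 + 6400 = 8249 ✓.
  Scale by k = 3: (3·43, 3·80) = (129, 240).
Step 4: Order so x ≤ y and verify: 129² + 240² = 16641 + 57600 = 74241 = n. ✓

n = 74241 = 129² + 240² (one valid representation with x ≤ y).


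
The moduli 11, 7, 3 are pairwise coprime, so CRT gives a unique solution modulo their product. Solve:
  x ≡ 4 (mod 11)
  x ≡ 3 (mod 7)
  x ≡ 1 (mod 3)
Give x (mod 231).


Moduli 11, 7, 3 are pairwise coprime; by CRT there is a unique solution modulo M = 11 · 7 · 3 = 231.
Solve pairwise, accumulating the modulus:
  Start with x ≡ 4 (mod 11).
  Combine with x ≡ 3 (mod 7): since gcd(11, 7) = 1, we get a unique residue mod 77.
    Write x = 4 + 11·t and substitute into x ≡ 3 (mod 7): 11·t ≡ 3 − 4 = -1 (mod 7).
    Reduce coefficients mod 7: 4·t ≡ 6 (mod 7).
    The inverse of 4 mod 7 is 2 (since 4·2 = 8 = 1·7 + 1), so t ≡ 2·6 = 12 ≡ 5 (mod 7).
    Then x = 4 + 11·5 = 59, valid modulo lcm(11, 7) = 77: x ≡ 59 (mod 77).
  Combine with x ≡ 1 (mod 3): since gcd(77, 3) = 1, we get a unique residue mod 231.
    Write x = 59 + 77·t and substitute into x ≡ 1 (mod 3): 77·t ≡ 1 − 59 = -58 (mod 3).
    Reduce coefficients mod 3: 2·t ≡ 2 (mod 3).
    The inverse of 2 mod 3 is 2 (since 2·2 = 4 = 1·3 + 1), so t ≡ 2·2 = 4 ≡ 1 (mod 3).
    Then x = 59 + 77·1 = 136, valid modulo lcm(77, 3) = 231: x ≡ 136 (mod 231).
Verify: 136 mod 11 = 4 ✓, 136 mod 7 = 3 ✓, 136 mod 3 = 1 ✓.

x ≡ 136 (mod 231).


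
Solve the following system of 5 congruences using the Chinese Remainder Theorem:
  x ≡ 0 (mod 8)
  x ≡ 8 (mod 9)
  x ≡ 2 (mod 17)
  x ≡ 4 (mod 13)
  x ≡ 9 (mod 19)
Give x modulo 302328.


Product of moduli M = 8 · 9 · 17 · 13 · 19 = 302328.
Merge one congruence at a time:
  Start: x ≡ 0 (mod 8).
  Combine with x ≡ 8 (mod 9); new modulus lcm = 72.
    Write x = 0 + 8·t and substitute into x ≡ 8 (mod 9): 8·t ≡ 8 − 0 = 8 (mod 9).
    The inverse of 8 mod 9 is 8 (since 8·8 = 64 = 7·9 + 1), so t ≡ 8·8 = 64 ≡ 1 (mod 9).
    Then x = 0 + 8·1 = 8, valid modulo lcm(8, 9) = 72: x ≡ 8 (mod 72).
  Combine with x ≡ 2 (mod 17); new modulus lcm = 1224.
    Write x = 8 + 72·t and substitute into x ≡ 2 (mod 17): 72·t ≡ 2 − 8 = -6 (mod 17).
    Reduce coefficients mod 17: 4·t ≡ 11 (mod 17).
    The inverse of 4 mod 17 is 13 (since 4·13 = 52 = 3·17 + 1), so t ≡ 13·11 = 143 ≡ 7 (mod 17).
    Then x = 8 + 72·7 = 512, valid modulo lcm(72, 17) = 1224: x ≡ 512 (mod 1224).
  Combine with x ≡ 4 (mod 13); new modulus lcm = 15912.
    Write x = 512 + 1224·t and substitute into x ≡ 4 (mod 13): 1224·t ≡ 4 − 512 = -508 (mod 13).
    Reduce coefficients mod 13: 2·t ≡ 12 (mod 13).
    The inverse of 2 mod 13 is 7 (since 2·7 = 14 = 1·13 + 1), so t ≡ 7·12 = 84 ≡ 6 (mod 13).
    Then x = 512 + 1224·6 = 7856, valid modulo lcm(1224, 13) = 15912: x ≡ 7856 (mod 15912).
  Combine with x ≡ 9 (mod 19); new modulus lcm = 302328.
    Write x = 7856 + 15912·t and substitute into x ≡ 9 (mod 19): 15912·t ≡ 9 − 7856 = -7847 (mod 19).
    Reduce coefficients mod 19: 9·t ≡ 0 (mod 19).
    The inverse of 9 mod 19 is 17 (since 9·17 = 153 = 8·19 + 1), so t ≡ 17·0 = 0 ≡ 0 (mod 19).
    Then x = 7856 + 15912·0 = 7856, valid modulo lcm(15912, 19) = 302328: x ≡ 7856 (mod 302328).
Verify against each original: 7856 mod 8 = 0, 7856 mod 9 = 8, 7856 mod 17 = 2, 7856 mod 13 = 4, 7856 mod 19 = 9.

x ≡ 7856 (mod 302328).


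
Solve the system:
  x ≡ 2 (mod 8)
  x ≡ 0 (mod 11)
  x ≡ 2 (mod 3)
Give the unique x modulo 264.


Moduli 8, 11, 3 are pairwise coprime; by CRT there is a unique solution modulo M = 8 · 11 · 3 = 264.
Solve pairwise, accumulating the modulus:
  Start with x ≡ 2 (mod 8).
  Combine with x ≡ 0 (mod 11): since gcd(8, 11) = 1, we get a unique residue mod 88.
    Write x = 2 + 8·t and substitute into x ≡ 0 (mod 11): 8·t ≡ 0 − 2 = -2 (mod 11).
    Reduce coefficients mod 11: 8·t ≡ 9 (mod 11).
    The inverse of 8 mod 11 is 7 (since 8·7 = 56 = 5·11 + 1), so t ≡ 7·9 = 63 ≡ 8 (mod 11).
    Then x = 2 + 8·8 = 66, valid modulo lcm(8, 11) = 88: x ≡ 66 (mod 88).
  Combine with x ≡ 2 (mod 3): since gcd(88, 3) = 1, we get a unique residue mod 264.
    Write x = 66 + 88·t and substitute into x ≡ 2 (mod 3): 88·t ≡ 2 − 66 = -64 (mod 3).
    Reduce coefficients mod 3: 1·t ≡ 2 (mod 3).
    So t ≡ 2 (mod 3).
    Then x = 66 + 88·2 = 242, valid modulo lcm(88, 3) = 264: x ≡ 242 (mod 264).
Verify: 242 mod 8 = 2 ✓, 242 mod 11 = 0 ✓, 242 mod 3 = 2 ✓.

x ≡ 242 (mod 264).


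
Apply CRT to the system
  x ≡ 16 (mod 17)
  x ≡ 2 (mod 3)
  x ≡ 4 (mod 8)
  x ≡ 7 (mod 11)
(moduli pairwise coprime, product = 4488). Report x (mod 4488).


Product of moduli M = 17 · 3 · 8 · 11 = 4488.
Merge one congruence at a time:
  Start: x ≡ 16 (mod 17).
  Combine with x ≡ 2 (mod 3); new modulus lcm = 51.
    Write x = 16 + 17·t and substitute into x ≡ 2 (mod 3): 17·t ≡ 2 − 16 = -14 (mod 3).
    Reduce coefficients mod 3: 2·t ≡ 1 (mod 3).
    The inverse of 2 mod 3 is 2 (since 2·2 = 4 = 1·3 + 1), so t ≡ 2·1 = 2 ≡ 2 (mod 3).
    Then x = 16 + 17·2 = 50, valid modulo lcm(17, 3) = 51: x ≡ 50 (mod 51).
  Combine with x ≡ 4 (mod 8); new modulus lcm = 408.
    Write x = 50 + 51·t and substitute into x ≡ 4 (mod 8): 51·t ≡ 4 − 50 = -46 (mod 8).
    Reduce coefficients mod 8: 3·t ≡ 2 (mod 8).
    The inverse of 3 mod 8 is 3 (since 3·3 = 9 = 1·8 + 1), so t ≡ 3·2 = 6 ≡ 6 (mod 8).
    Then x = 50 + 51·6 = 356, valid modulo lcm(51, 8) = 408: x ≡ 356 (mod 408).
  Combine with x ≡ 7 (mod 11); new modulus lcm = 4488.
    Write x = 356 + 408·t and substitute into x ≡ 7 (mod 11): 408·t ≡ 7 − 356 = -349 (mod 11).
    Reduce coefficients mod 11: 1·t ≡ 3 (mod 11).
    So t ≡ 3 (mod 11).
    Then x = 356 + 408·3 = 1580, valid modulo lcm(408, 11) = 4488: x ≡ 1580 (mod 4488).
Verify against each original: 1580 mod 17 = 16, 1580 mod 3 = 2, 1580 mod 8 = 4, 1580 mod 11 = 7.

x ≡ 1580 (mod 4488).


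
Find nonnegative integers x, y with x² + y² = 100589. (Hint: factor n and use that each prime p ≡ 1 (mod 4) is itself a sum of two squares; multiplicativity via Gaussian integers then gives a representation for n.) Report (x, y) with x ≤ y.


Step 1: Factor n = 100589 = 17 · 61 · 97.
Step 2: Check the mod-4 condition on each prime factor: 17 ≡ 1 (mod 4), exponent 1; 61 ≡ 1 (mod 4), exponent 1; 97 ≡ 1 (mod 4), exponent 1.
All primes ≡ 3 (mod 4) appear to even exponent (or don't appear), so by the two-squares theorem n IS expressible as a sum of two squares.
Step 3: Build a representation. Here n = 17 · 61 · 97 is a product of primes ≡ 1 (mod 4). Each prime p ≡ 1 (mod 4) is itself a sum of two squares; find a² by testing p − a² for a perfect square:
  17: 17 − 1² = 16 = 4² ⇒ 17 = 1² + 4².
  61: 61 − 1² = 60, 61 − 2² = 57, 61 − 3² = 52, 61 − 4² = 45, 61 − 5² = 36 = 6² ⇒ 61 = 5² + 6².
  97: 97 − 1² = 96, 97 − 2² = 93, 97 − 3² = 88, 97 − 4² = 81 = 9² ⇒ 97 = 4² + 9².
  Combine using the Brahmagupta–Fibonacci identity (a² + b²)(c² + d²) = (ac − bd)² + (ad + bc)² = (ac + bd)² + (ad − bc)²:
  17 · 61 = 1037: from (1² + 4²)(5² + 6²), take (1·5 − 4·6, 1·6 + 4·5) = (5 − 24, 6 + 20) = (-19, 26); dropping signs (only squares matter) gives (19, 26); check 19² + 26² = 361 + 676 = 1037 ✓.
  1037 · 97 = 100589: from (19² + 26²)(4² + 9²), take (19·4 − 26·9, 19·9 + 26·4) = (76 − 234, 171 + 104) = (-158, 275); dropping signs (only squares matter) gives (158, 275); check 158² + 275² = 24964 + 75625 = 100589 ✓.
Step 4: Order so x ≤ y and verify: 158² + 275² = 24964 + 75625 = 100589 = n. ✓

n = 100589 = 158² + 275² (one valid representation with x ≤ y).


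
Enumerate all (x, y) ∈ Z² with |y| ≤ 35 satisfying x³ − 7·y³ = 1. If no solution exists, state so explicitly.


The equation is x³ - 7y³ = 1. For fixed y, x³ = 7·y³ + 1, so a solution requires the RHS to be a perfect cube.
Strategy: iterate y from -35 to 35, compute RHS = 7·y³ + 1, and check whether it is a (positive or negative) perfect cube.
Check small values of y:
  y = 0: RHS = 1 = (1)³ ⇒ x = 1 works.
  y = 1: RHS = 8 = (2)³ ⇒ x = 2 works.
  y = -1: RHS = -6 is not a perfect cube.
  y = 2: RHS = 57 is not a perfect cube.
  y = -2: RHS = -55 is not a perfect cube.
  y = 3: RHS = 190 is not a perfect cube.
  y = -3: RHS = -188 is not a perfect cube.
Continuing the search up to |y| = 35 finds no further solutions beyond those listed.
Collected solutions: (1, 0), (2, 1).

Solutions (with |y| ≤ 35): (1, 0), (2, 1).


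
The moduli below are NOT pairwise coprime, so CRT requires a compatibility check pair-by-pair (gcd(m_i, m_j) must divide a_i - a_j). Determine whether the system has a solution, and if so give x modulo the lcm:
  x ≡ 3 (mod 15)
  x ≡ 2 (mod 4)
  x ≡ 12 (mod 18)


Moduli 15, 4, 18 are not pairwise coprime, so CRT works modulo lcm(m_i) when all pairwise compatibility conditions hold.
Pairwise compatibility: gcd(m_i, m_j) must divide a_i - a_j for every pair.
Merge one congruence at a time:
  Start: x ≡ 3 (mod 15).
  Combine with x ≡ 2 (mod 4): gcd(15, 4) = 1; 2 - 3 = -1, which IS divisible by 1, so compatible.
    Write x = 3 + 15·t and substitute into x ≡ 2 (mod 4): 15·t ≡ 2 − 3 = -1 (mod 4).
    Reduce coefficients mod 4: 3·t ≡ 3 (mod 4).
    The inverse of 3 mod 4 is 3 (since 3·3 = 9 = 2·4 + 1), so t ≡ 3·3 = 9 ≡ 1 (mod 4).
    Then x = 3 + 15·1 = 18, valid modulo lcm(15, 4) = 60: x ≡ 18 (mod 60).
  Combine with x ≡ 12 (mod 18): gcd(60, 18) = 6; 12 - 18 = -6, which IS divisible by 6, so compatible.
    Write x = 18 + 60·t and substitute into x ≡ 12 (mod 18): 60·t ≡ 12 − 18 = -6 (mod 18).
    Divide the congruence (and modulus) by g = 6: 10·t ≡ -1 (mod 3).
    Reduce coefficients mod 3: 1·t ≡ 2 (mod 3).
    So t ≡ 2 (mod 3).
    Then x = 18 + 60·2 = 138, valid modulo lcm(60, 18) = 180: x ≡ 138 (mod 180).
Verify: 138 mod 15 = 3, 138 mod 4 = 2, 138 mod 18 = 12.

x ≡ 138 (mod 180).


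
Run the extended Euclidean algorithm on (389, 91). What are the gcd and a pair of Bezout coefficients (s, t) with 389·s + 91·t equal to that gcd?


Euclidean algorithm on (389, 91) — divide until remainder is 0:
  389 = 4 · 91 + 25
  91 = 3 · 25 + 16
  25 = 1 · 16 + 9
  16 = 1 · 9 + 7
  9 = 1 · 7 + 2
  7 = 3 · 2 + 1
  2 = 2 · 1 + 0
gcd(389, 91) = 1.
Track Bezout coefficients alongside the remainders: start with r₀ = 389 = a·1 + b·0 (s = 1, t = 0) and r₁ = 91 = a·0 + b·1 (s = 0, t = 1); each new remainder r_{k+1} = r_{k-1} − q_k·r_k inherits s_{k+1} = s_{k-1} − q_k·s_k, t_{k+1} = t_{k-1} − q_k·t_k, so r_k = a·s_k + b·t_k at every step:
  q = 4: r = 25, s = 1 − 4·0 = 1, t = 0 − 4·1 = -4  (check: 389·1 + 91·(-4) = 25)
  q = 3: r = 16, s = 0 − 3·1 = -3, t = 1 − 3·(-4) = 13  (check: 389·(-3) + 91·13 = 16)
  q = 1: r = 9, s = 1 − 1·(-3) = 4, t = -4 − 1·13 = -17  (check: 389·4 + 91·(-17) = 9)
  q = 1: r = 7, s = -3 − 1·4 = -7, t = 13 − 1·(-17) = 30  (check: 389·(-7) + 91·30 = 7)
  q = 1: r = 2, s = 4 − 1·(-7) = 11, t = -17 − 1·30 = -47  (check: 389·11 + 91·(-47) = 2)
  q = 3: r = 1, s = -7 − 3·11 = -40, t = 30 − 3·(-47) = 171  (check: 389·(-40) + 91·171 = 1)
The row with r = 1 (the gcd) gives the Bezout coefficients s = -40, t = 171.
Result: 389 · (-40) + 91 · (171) = 1.

gcd(389, 91) = 1; s = -40, t = 171 (check: 389·(-40) + 91·171 = 1).


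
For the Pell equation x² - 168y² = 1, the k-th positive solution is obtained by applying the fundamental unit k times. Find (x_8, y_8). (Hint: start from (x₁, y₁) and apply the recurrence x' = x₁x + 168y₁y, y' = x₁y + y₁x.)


Step 1: Find the fundamental solution (x₁, y₁) of x² - 168y² = 1.
  Expand √168 as a continued fraction. a₀ = ⌊√168⌋ = 12; iterate m_{k+1} = d_k·a_k − m_k, d_{k+1} = (168 − m_{k+1}²)/d_k, a_{k+1} = ⌊(a₀ + m_{k+1})/d_{k+1}⌋ (starting m₀ = 0, d₀ = 1), with convergents p_k = a_k·p_{k-1} + p_{k-2}, q_k = a_k·q_{k-1} + q_{k-2} (p₋₁ = 1, q₋₁ = 0):
  k = 0: a₀ = 12; p₀/q₀ = 12/1; p₀² − 168·q₀² = 144 − 168 = -24.
  k = 1: m = 12, d = 24, a = ⌊(12 + 12)/24⌋ = 1; p/q = (1·12 + 1)/(1·1 + 0) = 13/1; p² − 168·q² = 169 − 168 = 1.
  The first convergent with p² − 168·q² = 1 gives the fundamental solution (x₁, y₁) = (13, 1).
Step 2: Apply the recurrence (x_{n+1}, y_{n+1}) = (x₁x_n + 168y₁y_n, x₁y_n + y₁x_n) repeatedly.
  From (x_1, y_1) = (13, 1): x_2 = 13·13 + 168·1·1 = 337; y_2 = 13·1 + 1·13 = 26.
  From (x_2, y_2) = (337, 26): x_3 = 13·337 + 168·1·26 = 8749; y_3 = 13·26 + 1·337 = 675.
  From (x_3, y_3) = (8749, 675): x_4 = 13·8749 + 168·1·675 = 227137; y_4 = 13·675 + 1·8749 = 17524.
  From (x_4, y_4) = (227137, 17524): x_5 = 13·227137 + 168·1·17524 = 5896813; y_5 = 13·17524 + 1·227137 = 454949.
  From (x_5, y_5) = (5896813, 454949): x_6 = 13·5896813 + 168·1·454949 = 153090001; y_6 = 13·454949 + 1·5896813 = 11811150.
  From (x_6, y_6) = (153090001, 11811150): x_7 = 13·153090001 + 168·1·11811150 = 3974443213; y_7 = 13·11811150 + 1·153090001 = 306634951.
  From (x_7, y_7) = (3974443213, 306634951): x_8 = 13·3974443213 + 168·1·306634951 = 103182433537; y_8 = 13·306634951 + 1·3974443213 = 7960697576.
Step 3: Verify x_8² - 168·y_8² = 10646614590617422330369 - 10646614590617422330368 = 1 (should be 1). ✓

(x_1, y_1) = (13, 1); (x_8, y_8) = (103182433537, 7960697576).


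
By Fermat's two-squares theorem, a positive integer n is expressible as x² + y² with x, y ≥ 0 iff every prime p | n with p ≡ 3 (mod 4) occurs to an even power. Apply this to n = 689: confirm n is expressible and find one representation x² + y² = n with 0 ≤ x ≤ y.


Step 1: Factor n = 689 = 13 · 53.
Step 2: Check the mod-4 condition on each prime factor: 13 ≡ 1 (mod 4), exponent 1; 53 ≡ 1 (mod 4), exponent 1.
All primes ≡ 3 (mod 4) appear to even exponent (or don't appear), so by the two-squares theorem n IS expressible as a sum of two squares.
Step 3: Build a representation. Here n = 13 · 53 is a product of primes ≡ 1 (mod 4). Each prime p ≡ 1 (mod 4) is itself a sum of two squares; find a² by testing p − a² for a perfect square:
  13: 13 − 1² = 12, 13 − 2² = 9 = 3² ⇒ 13 = 2² + 3².
  53: 53 − 1² = 52, 53 − 2² = 49 = 7² ⇒ 53 = 2² + 7².
  Combine using the Brahmagupta–Fibonacci identity (a² + b²)(c² + d²) = (ac − bd)² + (ad + bc)² = (ac + bd)² + (ad − bc)²:
  13 · 53 = 689: from (2² + 3²)(2² + 7²), take (2·2 − 3·7, 2·7 + 3·2) = (4 − 21, 14 + 6) = (-17, 20); dropping signs (only squares matter) gives (17, 20); check 17² + 20² = 289 + 400 = 689 ✓.
Step 4: Order so x ≤ y and verify: 17² + 20² = 289 + 400 = 689 = n. ✓

n = 689 = 17² + 20² (one valid representation with x ≤ y).


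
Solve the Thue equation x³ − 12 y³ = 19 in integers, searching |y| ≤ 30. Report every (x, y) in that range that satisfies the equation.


The equation is x³ - 12y³ = 19. For fixed y, x³ = 12·y³ + 19, so a solution requires the RHS to be a perfect cube.
Strategy: iterate y from -30 to 30, compute RHS = 12·y³ + 19, and check whether it is a (positive or negative) perfect cube.
Check small values of y:
  y = 0: RHS = 19 is not a perfect cube.
  y = 1: RHS = 31 is not a perfect cube.
  y = -1: RHS = 7 is not a perfect cube.
  y = 2: RHS = 115 is not a perfect cube.
  y = -2: RHS = -77 is not a perfect cube.
  y = 3: RHS = 343 = (7)³ ⇒ x = 7 works.
  y = -3: RHS = -305 is not a perfect cube.
Continuing the search up to |y| = 30 finds no further solutions beyond those listed.
Collected solutions: (7, 3).

Solutions (with |y| ≤ 30): (7, 3).


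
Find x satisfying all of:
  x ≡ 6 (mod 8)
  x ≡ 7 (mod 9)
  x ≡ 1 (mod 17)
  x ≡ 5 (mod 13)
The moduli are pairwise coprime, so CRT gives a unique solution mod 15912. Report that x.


Product of moduli M = 8 · 9 · 17 · 13 = 15912.
Merge one congruence at a time:
  Start: x ≡ 6 (mod 8).
  Combine with x ≡ 7 (mod 9); new modulus lcm = 72.
    Write x = 6 + 8·t and substitute into x ≡ 7 (mod 9): 8·t ≡ 7 − 6 = 1 (mod 9).
    The inverse of 8 mod 9 is 8 (since 8·8 = 64 = 7·9 + 1), so t ≡ 8·1 = 8 ≡ 8 (mod 9).
    Then x = 6 + 8·8 = 70, valid modulo lcm(8, 9) = 72: x ≡ 70 (mod 72).
  Combine with x ≡ 1 (mod 17); new modulus lcm = 1224.
    Write x = 70 + 72·t and substitute into x ≡ 1 (mod 17): 72·t ≡ 1 − 70 = -69 (mod 17).
    Reduce coefficients mod 17: 4·t ≡ 16 (mod 17).
    The inverse of 4 mod 17 is 13 (since 4·13 = 52 = 3·17 + 1), so t ≡ 13·16 = 208 ≡ 4 (mod 17).
    Then x = 70 + 72·4 = 358, valid modulo lcm(72, 17) = 1224: x ≡ 358 (mod 1224).
  Combine with x ≡ 5 (mod 13); new modulus lcm = 15912.
    Write x = 358 + 1224·t and substitute into x ≡ 5 (mod 13): 1224·t ≡ 5 − 358 = -353 (mod 13).
    Reduce coefficients mod 13: 2·t ≡ 11 (mod 13).
    The inverse of 2 mod 13 is 7 (since 2·7 = 14 = 1·13 + 1), so t ≡ 7·11 = 77 ≡ 12 (mod 13).
    Then x = 358 + 1224·12 = 15046, valid modulo lcm(1224, 13) = 15912: x ≡ 15046 (mod 15912).
Verify against each original: 15046 mod 8 = 6, 15046 mod 9 = 7, 15046 mod 17 = 1, 15046 mod 13 = 5.

x ≡ 15046 (mod 15912).


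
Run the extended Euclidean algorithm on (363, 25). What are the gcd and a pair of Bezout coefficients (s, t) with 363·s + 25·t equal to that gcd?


Euclidean algorithm on (363, 25) — divide until remainder is 0:
  363 = 14 · 25 + 13
  25 = 1 · 13 + 12
  13 = 1 · 12 + 1
  12 = 12 · 1 + 0
gcd(363, 25) = 1.
Track Bezout coefficients alongside the remainders: start with r₀ = 363 = a·1 + b·0 (s = 1, t = 0) and r₁ = 25 = a·0 + b·1 (s = 0, t = 1); each new remainder r_{k+1} = r_{k-1} − q_k·r_k inherits s_{k+1} = s_{k-1} − q_k·s_k, t_{k+1} = t_{k-1} − q_k·t_k, so r_k = a·s_k + b·t_k at every step:
  q = 14: r = 13, s = 1 − 14·0 = 1, t = 0 − 14·1 = -14  (check: 363·1 + 25·(-14) = 13)
  q = 1: r = 12, s = 0 − 1·1 = -1, t = 1 − 1·(-14) = 15  (check: 363·(-1) + 25·15 = 12)
  q = 1: r = 1, s = 1 − 1·(-1) = 2, t = -14 − 1·15 = -29  (check: 363·2 + 25·(-29) = 1)
The row with r = 1 (the gcd) gives the Bezout coefficients s = 2, t = -29.
Result: 363 · (2) + 25 · (-29) = 1.

gcd(363, 25) = 1; s = 2, t = -29 (check: 363·2 + 25·(-29) = 1).


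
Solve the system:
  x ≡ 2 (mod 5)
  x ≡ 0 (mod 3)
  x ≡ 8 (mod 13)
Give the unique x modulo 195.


Moduli 5, 3, 13 are pairwise coprime; by CRT there is a unique solution modulo M = 5 · 3 · 13 = 195.
Solve pairwise, accumulating the modulus:
  Start with x ≡ 2 (mod 5).
  Combine with x ≡ 0 (mod 3): since gcd(5, 3) = 1, we get a unique residue mod 15.
    Write x = 2 + 5·t and substitute into x ≡ 0 (mod 3): 5·t ≡ 0 − 2 = -2 (mod 3).
    Reduce coefficients mod 3: 2·t ≡ 1 (mod 3).
    The inverse of 2 mod 3 is 2 (since 2·2 = 4 = 1·3 + 1), so t ≡ 2·1 = 2 ≡ 2 (mod 3).
    Then x = 2 + 5·2 = 12, valid modulo lcm(5, 3) = 15: x ≡ 12 (mod 15).
  Combine with x ≡ 8 (mod 13): since gcd(15, 13) = 1, we get a unique residue mod 195.
    Write x = 12 + 15·t and substitute into x ≡ 8 (mod 13): 15·t ≡ 8 − 12 = -4 (mod 13).
    Reduce coefficients mod 13: 2·t ≡ 9 (mod 13).
    The inverse of 2 mod 13 is 7 (since 2·7 = 14 = 1·13 + 1), so t ≡ 7·9 = 63 ≡ 11 (mod 13).
    Then x = 12 + 15·11 = 177, valid modulo lcm(15, 13) = 195: x ≡ 177 (mod 195).
Verify: 177 mod 5 = 2 ✓, 177 mod 3 = 0 ✓, 177 mod 13 = 8 ✓.

x ≡ 177 (mod 195).


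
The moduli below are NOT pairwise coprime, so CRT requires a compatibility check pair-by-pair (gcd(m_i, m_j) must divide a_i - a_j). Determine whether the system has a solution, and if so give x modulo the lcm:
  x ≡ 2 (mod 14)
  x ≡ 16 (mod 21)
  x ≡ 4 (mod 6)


Moduli 14, 21, 6 are not pairwise coprime, so CRT works modulo lcm(m_i) when all pairwise compatibility conditions hold.
Pairwise compatibility: gcd(m_i, m_j) must divide a_i - a_j for every pair.
Merge one congruence at a time:
  Start: x ≡ 2 (mod 14).
  Combine with x ≡ 16 (mod 21): gcd(14, 21) = 7; 16 - 2 = 14, which IS divisible by 7, so compatible.
    Write x = 2 + 14·t and substitute into x ≡ 16 (mod 21): 14·t ≡ 16 − 2 = 14 (mod 21).
    Divide the congruence (and modulus) by g = 7: 2·t ≡ 2 (mod 3).
    The inverse of 2 mod 3 is 2 (since 2·2 = 4 = 1·3 + 1), so t ≡ 2·2 = 4 ≡ 1 (mod 3).
    Then x = 2 + 14·1 = 16, valid modulo lcm(14, 21) = 42: x ≡ 16 (mod 42).
  Combine with x ≡ 4 (mod 6): gcd(42, 6) = 6; 4 - 16 = -12, which IS divisible by 6, so compatible.
    Write x = 16 + 42·t and substitute into x ≡ 4 (mod 6): 42·t ≡ 4 − 16 = -12 (mod 6).
    Divide the congruence (and modulus) by g = 6: 7·t ≡ -2 (mod 1).
    Modulo 1 every t works; take t = 0.
    Then x = 16 + 42·0 = 16, valid modulo lcm(42, 6) = 42: x ≡ 16 (mod 42).
Verify: 16 mod 14 = 2, 16 mod 21 = 16, 16 mod 6 = 4.

x ≡ 16 (mod 42).
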